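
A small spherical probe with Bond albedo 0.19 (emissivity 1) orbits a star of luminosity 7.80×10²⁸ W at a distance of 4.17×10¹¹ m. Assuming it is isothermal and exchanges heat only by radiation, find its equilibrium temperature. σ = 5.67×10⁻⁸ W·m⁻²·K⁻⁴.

T ≈ 598 K

First find the stellar flux at distance d: S = L/(4πd²) = 7.80×10²⁸/(4π·(4.17×10¹¹)²) = 35700 W/m².
For an isothermal sphere, absorbed (1−a)S·πr² = emitted σ·4πr²·T⁴, so T⁴ = (1−a)S/(4σ).
T⁴ = 0.810·35700/(4·5.67×10⁻⁸) = 1.275×10¹¹ K⁴.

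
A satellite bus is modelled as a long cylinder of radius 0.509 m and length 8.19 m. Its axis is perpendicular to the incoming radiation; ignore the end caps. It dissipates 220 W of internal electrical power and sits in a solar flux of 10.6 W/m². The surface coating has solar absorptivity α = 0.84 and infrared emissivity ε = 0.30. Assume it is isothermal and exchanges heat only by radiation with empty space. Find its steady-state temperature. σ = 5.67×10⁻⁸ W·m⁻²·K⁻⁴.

At steady state, absorbed solar power + internal power = radiated power.
Absorbed: α·S·A_cross = 0.84·10.6·8.337 = 74.24 W (cross-section 2rL).
Total input = 74.24 + 220 = 294.2 W.
Radiated: εσ·A_surf·T⁴ with A_surf = 2πrL = 26.19 m².
T⁴ = 294.2/(0.30·5.67×10⁻⁸·26.19) = 6.604×10⁸ K⁴.

T ≈ 160 K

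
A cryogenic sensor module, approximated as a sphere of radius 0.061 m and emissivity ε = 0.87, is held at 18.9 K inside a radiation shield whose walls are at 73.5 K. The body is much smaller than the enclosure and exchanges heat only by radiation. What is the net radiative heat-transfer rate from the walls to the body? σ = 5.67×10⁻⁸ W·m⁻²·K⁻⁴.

For a small grey body in a large enclosure: P_net = εσA(T_body⁴ − T_wall⁴).
A = 4πr² = 0.04676 m²; T_body⁴ − T_wall⁴ = 1.276×10⁵ − 2.918×10⁷ = -2.906×10⁷ K⁴.
|P_net| = 0.87·5.67×10⁻⁸·0.04676·2.906×10⁷.

P_net ≈ 0.0670 W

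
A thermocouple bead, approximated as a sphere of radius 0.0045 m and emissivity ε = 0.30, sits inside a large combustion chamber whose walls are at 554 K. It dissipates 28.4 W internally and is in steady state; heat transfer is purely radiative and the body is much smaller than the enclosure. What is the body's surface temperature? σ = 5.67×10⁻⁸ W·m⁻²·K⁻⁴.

For a small grey body in a large enclosure, net radiated power = εσA(T⁴ − T_w⁴).
Steady state: P = εσA(T⁴ − T_w⁴) with A = 4πr² = 2.545×10⁻⁴ m².
T⁴ = P/(εσA) + T_w⁴ = 28.4/(0.30·5.67×10⁻⁸·2.545×10⁻⁴) + (554)⁴
    = 6.561×10¹² + 9.420×10¹⁰ = 6.655×10¹² K⁴.

T ≈ 1610 K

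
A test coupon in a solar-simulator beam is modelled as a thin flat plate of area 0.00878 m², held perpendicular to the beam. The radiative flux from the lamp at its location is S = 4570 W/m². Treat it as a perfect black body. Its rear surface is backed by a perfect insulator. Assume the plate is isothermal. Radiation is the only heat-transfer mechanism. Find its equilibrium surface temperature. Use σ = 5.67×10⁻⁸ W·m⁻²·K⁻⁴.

T ≈ 533 K

At equilibrium, absorbed power = emitted power.
Absorbing cross-section = A = 0.008780 m²; emitting surface = A = 0.008780 m² (ratio 1).
S·A_cross = εσ·A_surf·T⁴  ⇒  T⁴ = S/(1σ).
T⁴ = 1.00·4570/(1·5.67×10⁻⁸) = 8.060×10¹⁰ K⁴.
T = (8.060×10¹⁰)^(1/4).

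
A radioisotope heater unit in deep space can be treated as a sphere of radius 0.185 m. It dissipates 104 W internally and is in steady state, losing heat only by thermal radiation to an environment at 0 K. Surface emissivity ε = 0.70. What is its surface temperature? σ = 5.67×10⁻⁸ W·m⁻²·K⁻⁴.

Steady state: internal power = radiated power, P = εσA T⁴.
Radiating area A = 4πr² = 0.4301 m².
T⁴ = P/(εσA) = 104/(0.70·5.67×10⁻⁸·0.4301) = 6.093×10⁹ K⁴.
T = (6.093×10⁹)^(1/4).

T ≈ 279 K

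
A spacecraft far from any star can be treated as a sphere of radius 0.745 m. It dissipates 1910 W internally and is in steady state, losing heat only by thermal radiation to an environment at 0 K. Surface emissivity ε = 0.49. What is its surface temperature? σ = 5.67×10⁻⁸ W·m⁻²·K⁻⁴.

T ≈ 315 K

Steady state: internal power = radiated power, P = εσA T⁴.
Radiating area A = 4πr² = 6.975 m².
T⁴ = P/(εσA) = 1910/(0.49·5.67×10⁻⁸·6.975) = 9.857×10⁹ K⁴.
T = (9.857×10⁹)^(1/4).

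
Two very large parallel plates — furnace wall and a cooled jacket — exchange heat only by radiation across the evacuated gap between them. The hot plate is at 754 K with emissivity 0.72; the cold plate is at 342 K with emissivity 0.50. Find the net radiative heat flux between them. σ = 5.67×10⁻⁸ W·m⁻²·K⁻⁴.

q ≈ 7350 W/m²

For two infinite grey parallel plates, q = σ(T₁⁴ − T₂⁴)/(1/ε₁ + 1/ε₂ − 1).
T₁⁴ − T₂⁴ = 3.232×10¹¹ − 1.368×10¹⁰ = 3.095×10¹¹ K⁴.
1/ε₁ + 1/ε₂ − 1 = 1.389 + 2.000 − 1 = 2.389.
q = 5.67×10⁻⁸ × 3.095×10¹¹ / 2.389.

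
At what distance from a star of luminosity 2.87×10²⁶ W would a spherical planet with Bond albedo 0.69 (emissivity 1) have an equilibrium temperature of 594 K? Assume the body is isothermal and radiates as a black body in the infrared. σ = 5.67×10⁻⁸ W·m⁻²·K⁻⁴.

For an isothermal black-emitting sphere, (1−a)S·πr² = σ·4πr²·T⁴ ⇒ S = 4σT⁴/(1−a).
S = 4·5.67×10⁻⁸·(594)⁴/0.310 = 91080 W/m².
Flux falls as S = L/(4πd²), so d = √(L/(4πS)) = √(2.87×10²⁶/(4π·91080)).

d ≈ 1.58×10¹⁰ m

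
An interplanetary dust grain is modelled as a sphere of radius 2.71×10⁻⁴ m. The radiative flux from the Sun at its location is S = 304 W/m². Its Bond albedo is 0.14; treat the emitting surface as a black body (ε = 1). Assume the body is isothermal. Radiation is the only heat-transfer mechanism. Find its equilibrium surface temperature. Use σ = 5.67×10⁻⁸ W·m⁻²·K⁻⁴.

At equilibrium, absorbed power = emitted power.
Absorbing cross-section = πr² = 2.307×10⁻⁷ m²; emitting surface = 4πr² = 9.229×10⁻⁷ m² (ratio 4).
(1−a)S·A_cross = εσ·A_surf·T⁴  ⇒  T⁴ = (1−a)S/(4σ).
T⁴ = 0.860·304/(4·5.67×10⁻⁸) = 1.153×10⁹ K⁴.
T = (1.153×10⁹)^(1/4).

T ≈ 184 K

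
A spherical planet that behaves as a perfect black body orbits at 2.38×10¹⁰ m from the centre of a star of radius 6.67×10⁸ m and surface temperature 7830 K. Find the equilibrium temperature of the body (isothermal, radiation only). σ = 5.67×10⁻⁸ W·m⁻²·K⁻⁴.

T ≈ 927 K

The star's surface emits σT_*⁴; at distance d the flux is S = σT_*⁴(R_*/d)².
S = 5.67×10⁻⁸·(7830)⁴·(6.67×10⁸/2.38×10¹⁰)² = 1.674×10⁵ W/m².
For an isothermal sphere T⁴ = (1−a)S/(4σ) = 7.380×10¹¹ K⁴.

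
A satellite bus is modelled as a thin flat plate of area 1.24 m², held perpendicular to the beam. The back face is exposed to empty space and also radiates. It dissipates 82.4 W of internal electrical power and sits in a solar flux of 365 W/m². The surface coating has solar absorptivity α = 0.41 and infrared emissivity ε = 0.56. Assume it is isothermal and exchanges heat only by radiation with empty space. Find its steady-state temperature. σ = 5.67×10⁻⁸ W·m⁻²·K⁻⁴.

T ≈ 242 K

At steady state, absorbed solar power + internal power = radiated power.
Absorbed: α·S·A_cross = 0.41·365·1.240 = 185.6 W (cross-section A).
Total input = 185.6 + 82.4 = 268.0 W.
Radiated: εσ·A_surf·T⁴ with A_surf = 2A = 2.480 m².
T⁴ = 268.0/(0.56·5.67×10⁻⁸·2.480) = 3.403×10⁹ K⁴.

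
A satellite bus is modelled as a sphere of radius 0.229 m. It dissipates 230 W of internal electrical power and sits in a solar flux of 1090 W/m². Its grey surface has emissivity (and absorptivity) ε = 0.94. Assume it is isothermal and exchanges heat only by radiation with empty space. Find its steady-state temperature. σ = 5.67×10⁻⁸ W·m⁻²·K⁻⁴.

T ≈ 326 K

At steady state, absorbed solar power + internal power = radiated power.
Absorbed: α·S·A_cross = 0.94·1090·0.1647 = 168.8 W (cross-section πr²).
Total input = 168.8 + 230 = 398.8 W.
Radiated: εσ·A_surf·T⁴ with A_surf = 4πr² = 0.6590 m².
T⁴ = 398.8/(0.94·5.67×10⁻⁸·0.6590) = 1.135×10¹⁰ K⁴.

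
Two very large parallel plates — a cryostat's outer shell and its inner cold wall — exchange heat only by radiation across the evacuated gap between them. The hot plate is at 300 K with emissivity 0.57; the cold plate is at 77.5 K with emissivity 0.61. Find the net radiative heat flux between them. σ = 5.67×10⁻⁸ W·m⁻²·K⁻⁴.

For two infinite grey parallel plates, q = σ(T₁⁴ − T₂⁴)/(1/ε₁ + 1/ε₂ − 1).
T₁⁴ − T₂⁴ = 8.100×10⁹ − 3.608×10⁷ = 8.064×10⁹ K⁴.
1/ε₁ + 1/ε₂ − 1 = 1.754 + 1.639 − 1 = 2.394.
q = 5.67×10⁻⁸ × 8.064×10⁹ / 2.394.

q ≈ 191 W/m²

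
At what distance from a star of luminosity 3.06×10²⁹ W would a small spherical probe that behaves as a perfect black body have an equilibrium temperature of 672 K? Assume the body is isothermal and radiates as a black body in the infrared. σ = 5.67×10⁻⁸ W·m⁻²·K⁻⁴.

For an isothermal black-emitting sphere, (1−a)S·πr² = σ·4πr²·T⁴ ⇒ S = 4σT⁴/(1−a).
S = 4·5.67×10⁻⁸·(672)⁴/1.00 = 46250 W/m².
Flux falls as S = L/(4πd²), so d = √(L/(4πS)) = √(3.06×10²⁹/(4π·46250)).

d ≈ 7.26×10¹¹ m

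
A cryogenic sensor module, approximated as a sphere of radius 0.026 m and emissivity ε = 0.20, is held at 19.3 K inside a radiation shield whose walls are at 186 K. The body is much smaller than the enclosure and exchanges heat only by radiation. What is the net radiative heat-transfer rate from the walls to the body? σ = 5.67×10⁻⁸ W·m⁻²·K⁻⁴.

P_net ≈ 0.115 W

For a small grey body in a large enclosure: P_net = εσA(T_body⁴ − T_wall⁴).
A = 4πr² = 0.008495 m²; T_body⁴ − T_wall⁴ = 1.387×10⁵ − 1.197×10⁹ = -1.197×10⁹ K⁴.
|P_net| = 0.20·5.67×10⁻⁸·0.008495·1.197×10⁹.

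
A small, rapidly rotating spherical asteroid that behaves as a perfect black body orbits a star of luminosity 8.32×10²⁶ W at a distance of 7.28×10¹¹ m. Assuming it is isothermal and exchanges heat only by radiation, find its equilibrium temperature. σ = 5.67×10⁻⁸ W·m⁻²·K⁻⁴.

First find the stellar flux at distance d: S = L/(4πd²) = 8.32×10²⁶/(4π·(7.28×10¹¹)²) = 124.9 W/m².
For an isothermal sphere, absorbed (1−a)S·πr² = emitted σ·4πr²·T⁴, so T⁴ = (1−a)S/(4σ).
T⁴ = 1.00·124.9/(4·5.67×10⁻⁸) = 5.508×10⁸ K⁴.

T ≈ 153 K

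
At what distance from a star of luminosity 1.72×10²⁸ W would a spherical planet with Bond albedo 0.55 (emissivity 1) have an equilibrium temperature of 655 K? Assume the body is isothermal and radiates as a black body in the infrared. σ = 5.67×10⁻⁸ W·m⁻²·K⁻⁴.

For an isothermal black-emitting sphere, (1−a)S·πr² = σ·4πr²·T⁴ ⇒ S = 4σT⁴/(1−a).
S = 4·5.67×10⁻⁸·(655)⁴/0.450 = 92770 W/m².
Flux falls as S = L/(4πd²), so d = √(L/(4πS)) = √(1.72×10²⁸/(4π·92770)).

d ≈ 1.21×10¹¹ m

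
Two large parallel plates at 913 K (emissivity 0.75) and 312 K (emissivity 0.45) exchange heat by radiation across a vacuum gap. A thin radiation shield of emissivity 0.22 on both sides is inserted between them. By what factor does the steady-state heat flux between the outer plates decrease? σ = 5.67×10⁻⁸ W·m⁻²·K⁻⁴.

Without shield: q₀ = σΔ(T⁴)/(1/ε₁+1/ε₂−1) with denominator 2.556.
With shield the two gaps are in series; the resistances add: (1/ε₁+1/ε_s−1)+(1/ε_s+1/ε₂−1) = 4.879+5.768 = 10.65.
Heat-flux ratio q₀/q = 10.65/2.556.

factor ≈ 4.17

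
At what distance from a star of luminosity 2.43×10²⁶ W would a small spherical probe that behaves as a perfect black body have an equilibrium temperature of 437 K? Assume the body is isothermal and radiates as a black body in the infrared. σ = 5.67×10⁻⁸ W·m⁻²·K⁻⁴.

d ≈ 4.84×10¹⁰ m

For an isothermal black-emitting sphere, (1−a)S·πr² = σ·4πr²·T⁴ ⇒ S = 4σT⁴/(1−a).
S = 4·5.67×10⁻⁸·(437)⁴/1.00 = 8271 W/m².
Flux falls as S = L/(4πd²), so d = √(L/(4πS)) = √(2.43×10²⁶/(4π·8271)).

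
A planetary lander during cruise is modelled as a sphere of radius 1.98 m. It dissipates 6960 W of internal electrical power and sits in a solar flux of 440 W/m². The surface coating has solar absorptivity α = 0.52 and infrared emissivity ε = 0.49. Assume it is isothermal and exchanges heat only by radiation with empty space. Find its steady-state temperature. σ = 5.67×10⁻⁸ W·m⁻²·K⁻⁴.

T ≈ 291 K

At steady state, absorbed solar power + internal power = radiated power.
Absorbed: α·S·A_cross = 0.52·440·12.32 = 2818 W (cross-section πr²).
Total input = 2818 + 6960 = 9778 W.
Radiated: εσ·A_surf·T⁴ with A_surf = 4πr² = 49.27 m².
T⁴ = 9778/(0.49·5.67×10⁻⁸·49.27) = 7.144×10⁹ K⁴.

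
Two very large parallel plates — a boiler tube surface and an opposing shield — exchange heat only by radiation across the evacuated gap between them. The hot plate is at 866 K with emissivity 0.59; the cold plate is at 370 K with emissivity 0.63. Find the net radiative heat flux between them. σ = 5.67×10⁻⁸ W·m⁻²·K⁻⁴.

q ≈ 13500 W/m²

For two infinite grey parallel plates, q = σ(T₁⁴ − T₂⁴)/(1/ε₁ + 1/ε₂ − 1).
T₁⁴ − T₂⁴ = 5.624×10¹¹ − 1.874×10¹⁰ = 5.437×10¹¹ K⁴.
1/ε₁ + 1/ε₂ − 1 = 1.695 + 1.587 − 1 = 2.282.
q = 5.67×10⁻⁸ × 5.437×10¹¹ / 2.282.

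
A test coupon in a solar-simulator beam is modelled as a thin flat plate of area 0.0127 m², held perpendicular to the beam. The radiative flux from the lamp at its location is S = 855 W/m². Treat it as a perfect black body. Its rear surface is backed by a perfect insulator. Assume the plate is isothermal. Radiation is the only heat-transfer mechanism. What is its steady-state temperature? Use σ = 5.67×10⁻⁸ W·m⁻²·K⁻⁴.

At equilibrium, absorbed power = emitted power.
Absorbing cross-section = A = 0.01270 m²; emitting surface = A = 0.01270 m² (ratio 1).
S·A_cross = εσ·A_surf·T⁴  ⇒  T⁴ = S/(1σ).
T⁴ = 1.00·855/(1·5.67×10⁻⁸) = 1.508×10¹⁰ K⁴.
T = (1.508×10¹⁰)^(1/4).

T ≈ 350 K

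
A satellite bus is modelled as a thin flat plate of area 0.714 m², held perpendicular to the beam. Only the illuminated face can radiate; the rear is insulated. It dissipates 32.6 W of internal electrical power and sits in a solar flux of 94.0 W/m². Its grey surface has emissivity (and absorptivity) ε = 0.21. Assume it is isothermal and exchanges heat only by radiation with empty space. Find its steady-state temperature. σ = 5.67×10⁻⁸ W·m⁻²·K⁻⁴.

At steady state, absorbed solar power + internal power = radiated power.
Absorbed: α·S·A_cross = 0.21·94.0·0.7140 = 14.09 W (cross-section A).
Total input = 14.09 + 32.6 = 46.69 W.
Radiated: εσ·A_surf·T⁴ with A_surf = A = 0.7140 m².
T⁴ = 46.69/(0.21·5.67×10⁻⁸·0.7140) = 5.492×10⁹ K⁴.

T ≈ 272 K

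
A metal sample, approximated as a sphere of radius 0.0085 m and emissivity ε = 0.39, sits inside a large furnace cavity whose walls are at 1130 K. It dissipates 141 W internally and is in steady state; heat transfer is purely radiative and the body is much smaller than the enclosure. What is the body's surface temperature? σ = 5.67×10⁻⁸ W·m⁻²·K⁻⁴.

T ≈ 1720 K

For a small grey body in a large enclosure, net radiated power = εσA(T⁴ − T_w⁴).
Steady state: P = εσA(T⁴ − T_w⁴) with A = 4πr² = 9.079×10⁻⁴ m².
T⁴ = P/(εσA) + T_w⁴ = 141/(0.39·5.67×10⁻⁸·9.079×10⁻⁴) + (1130)⁴
    = 7.023×10¹² + 1.630×10¹² = 8.653×10¹² K⁴.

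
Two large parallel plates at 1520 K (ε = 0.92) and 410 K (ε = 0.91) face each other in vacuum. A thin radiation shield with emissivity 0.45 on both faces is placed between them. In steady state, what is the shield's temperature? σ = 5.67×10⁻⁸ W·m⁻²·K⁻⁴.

In steady state the net flux on the hot side equals that on the cold side.
σ(T₁⁴−T_s⁴)/D₁ = σ(T_s⁴−T₂⁴)/D₂, with D₁ = 1/ε₁+1/ε_s−1 = 2.309, D₂ = 1/ε_s+1/ε₂−1 = 2.321.
Solve for T_s⁴: T_s⁴ = (D₂·T₁⁴ + D₁·T₂⁴)/(D₁+D₂) = 2.690×10¹² K⁴.

T_s ≈ 1280 K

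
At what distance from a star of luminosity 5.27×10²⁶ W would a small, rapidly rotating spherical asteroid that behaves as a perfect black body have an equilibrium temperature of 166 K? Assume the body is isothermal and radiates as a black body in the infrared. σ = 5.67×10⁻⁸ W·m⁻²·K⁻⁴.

For an isothermal black-emitting sphere, (1−a)S·πr² = σ·4πr²·T⁴ ⇒ S = 4σT⁴/(1−a).
S = 4·5.67×10⁻⁸·(166)⁴/1.00 = 172.2 W/m².
Flux falls as S = L/(4πd²), so d = √(L/(4πS)) = √(5.27×10²⁶/(4π·172.2)).

d ≈ 4.93×10¹¹ m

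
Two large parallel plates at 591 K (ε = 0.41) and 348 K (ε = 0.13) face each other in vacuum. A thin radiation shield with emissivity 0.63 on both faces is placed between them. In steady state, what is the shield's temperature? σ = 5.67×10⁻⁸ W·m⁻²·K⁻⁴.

In steady state the net flux on the hot side equals that on the cold side.
σ(T₁⁴−T_s⁴)/D₁ = σ(T_s⁴−T₂⁴)/D₂, with D₁ = 1/ε₁+1/ε_s−1 = 3.026, D₂ = 1/ε_s+1/ε₂−1 = 8.280.
Solve for T_s⁴: T_s⁴ = (D₂·T₁⁴ + D₁·T₂⁴)/(D₁+D₂) = 9.327×10¹⁰ K⁴.

T_s ≈ 553 K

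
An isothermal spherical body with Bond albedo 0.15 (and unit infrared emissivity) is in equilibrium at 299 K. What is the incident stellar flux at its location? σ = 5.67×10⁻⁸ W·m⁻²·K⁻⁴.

S ≈ 2130 W/m²

(1−a)S·πr² = σ·4πr²·T⁴ ⇒ S = 4σT⁴/(1−a).
S = 4·5.67×10⁻⁸·7.993×10⁹/0.850.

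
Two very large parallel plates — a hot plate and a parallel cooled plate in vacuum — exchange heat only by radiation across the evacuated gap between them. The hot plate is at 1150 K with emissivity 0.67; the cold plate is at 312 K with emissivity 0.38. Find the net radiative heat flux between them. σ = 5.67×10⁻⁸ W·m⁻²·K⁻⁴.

q ≈ 31600 W/m²

For two infinite grey parallel plates, q = σ(T₁⁴ − T₂⁴)/(1/ε₁ + 1/ε₂ − 1).
T₁⁴ − T₂⁴ = 1.749×10¹² − 9.476×10⁹ = 1.740×10¹² K⁴.
1/ε₁ + 1/ε₂ − 1 = 1.493 + 2.632 − 1 = 3.124.
q = 5.67×10⁻⁸ × 1.740×10¹² / 3.124.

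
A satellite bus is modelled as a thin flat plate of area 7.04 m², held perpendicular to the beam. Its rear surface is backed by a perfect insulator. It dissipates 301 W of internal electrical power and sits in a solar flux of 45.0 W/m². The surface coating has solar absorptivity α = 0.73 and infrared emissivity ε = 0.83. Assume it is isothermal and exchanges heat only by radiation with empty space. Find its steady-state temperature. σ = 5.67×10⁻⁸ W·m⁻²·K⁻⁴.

At steady state, absorbed solar power + internal power = radiated power.
Absorbed: α·S·A_cross = 0.73·45.0·7.040 = 231.3 W (cross-section A).
Total input = 231.3 + 301 = 532.3 W.
Radiated: εσ·A_surf·T⁴ with A_surf = A = 7.040 m².
T⁴ = 532.3/(0.83·5.67×10⁻⁸·7.040) = 1.607×10⁹ K⁴.

T ≈ 200 K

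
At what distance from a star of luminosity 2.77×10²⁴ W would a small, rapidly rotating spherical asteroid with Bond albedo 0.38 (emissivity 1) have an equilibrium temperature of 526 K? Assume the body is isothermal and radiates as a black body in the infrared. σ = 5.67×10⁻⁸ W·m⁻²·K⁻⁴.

For an isothermal black-emitting sphere, (1−a)S·πr² = σ·4πr²·T⁴ ⇒ S = 4σT⁴/(1−a).
S = 4·5.67×10⁻⁸·(526)⁴/0.620 = 28000 W/m².
Flux falls as S = L/(4πd²), so d = √(L/(4πS)) = √(2.77×10²⁴/(4π·28000)).

d ≈ 2.81×10⁹ m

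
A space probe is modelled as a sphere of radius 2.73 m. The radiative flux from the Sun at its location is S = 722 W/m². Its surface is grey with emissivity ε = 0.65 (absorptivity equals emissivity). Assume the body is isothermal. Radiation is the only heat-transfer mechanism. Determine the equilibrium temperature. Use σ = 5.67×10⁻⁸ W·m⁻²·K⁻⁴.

At equilibrium, absorbed power = emitted power.
Absorbing cross-section = πr² = 23.41 m²; emitting surface = 4πr² = 93.66 m² (ratio 4).
εS·A_cross = εσ·A_surf·T⁴  ⇒  T⁴ = S/(4σ)   (ε cancels).
T⁴ = 722/(4·5.67×10⁻⁸) = 3.183×10⁹ K⁴.
T = (3.183×10⁹)^(1/4).

T ≈ 238 K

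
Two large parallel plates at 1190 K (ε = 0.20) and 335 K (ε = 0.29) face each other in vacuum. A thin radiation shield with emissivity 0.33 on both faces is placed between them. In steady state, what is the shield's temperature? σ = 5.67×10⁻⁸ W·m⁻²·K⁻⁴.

T_s ≈ 970 K

In steady state the net flux on the hot side equals that on the cold side.
σ(T₁⁴−T_s⁴)/D₁ = σ(T_s⁴−T₂⁴)/D₂, with D₁ = 1/ε₁+1/ε_s−1 = 7.030, D₂ = 1/ε_s+1/ε₂−1 = 5.479.
Solve for T_s⁴: T_s⁴ = (D₂·T₁⁴ + D₁·T₂⁴)/(D₁+D₂) = 8.854×10¹¹ K⁴.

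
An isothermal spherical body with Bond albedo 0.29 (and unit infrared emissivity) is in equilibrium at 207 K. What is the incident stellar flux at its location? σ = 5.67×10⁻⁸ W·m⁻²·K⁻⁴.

S ≈ 586 W/m²

(1−a)S·πr² = σ·4πr²·T⁴ ⇒ S = 4σT⁴/(1−a).
S = 4·5.67×10⁻⁸·1.836×10⁹/0.710.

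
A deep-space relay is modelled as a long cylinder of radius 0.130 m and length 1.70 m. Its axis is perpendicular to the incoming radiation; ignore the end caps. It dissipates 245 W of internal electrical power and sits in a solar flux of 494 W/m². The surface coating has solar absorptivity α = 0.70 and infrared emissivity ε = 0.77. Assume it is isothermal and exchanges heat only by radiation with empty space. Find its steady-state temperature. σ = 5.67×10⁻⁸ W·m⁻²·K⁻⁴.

T ≈ 285 K

At steady state, absorbed solar power + internal power = radiated power.
Absorbed: α·S·A_cross = 0.70·494·0.4420 = 152.8 W (cross-section 2rL).
Total input = 152.8 + 245 = 397.8 W.
Radiated: εσ·A_surf·T⁴ with A_surf = 2πrL = 1.389 m².
T⁴ = 397.8/(0.77·5.67×10⁻⁸·1.389) = 6.562×10⁹ K⁴.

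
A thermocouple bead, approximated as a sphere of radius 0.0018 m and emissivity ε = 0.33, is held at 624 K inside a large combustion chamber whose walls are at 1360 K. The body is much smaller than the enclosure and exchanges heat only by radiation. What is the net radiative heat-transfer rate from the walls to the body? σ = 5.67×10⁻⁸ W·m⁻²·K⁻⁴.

For a small grey body in a large enclosure: P_net = εσA(T_body⁴ − T_wall⁴).
A = 4πr² = 4.072×10⁻⁵ m²; T_body⁴ − T_wall⁴ = 1.516×10¹¹ − 3.421×10¹² = -3.269×10¹² K⁴.
|P_net| = 0.33·5.67×10⁻⁸·4.072×10⁻⁵·3.269×10¹².

P_net ≈ 2.49 W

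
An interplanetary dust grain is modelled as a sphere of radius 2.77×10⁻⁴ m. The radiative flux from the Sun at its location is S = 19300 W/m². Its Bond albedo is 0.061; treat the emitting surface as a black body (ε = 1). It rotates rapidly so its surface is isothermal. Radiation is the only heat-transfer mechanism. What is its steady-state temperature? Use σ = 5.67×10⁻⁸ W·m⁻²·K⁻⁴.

At equilibrium, absorbed power = emitted power.
Absorbing cross-section = πr² = 2.411×10⁻⁷ m²; emitting surface = 4πr² = 9.642×10⁻⁷ m² (ratio 4).
(1−a)S·A_cross = εσ·A_surf·T⁴  ⇒  T⁴ = (1−a)S/(4σ).
T⁴ = 0.939·19300/(4·5.67×10⁻⁸) = 7.991×10¹⁰ K⁴.
T = (7.991×10¹⁰)^(1/4).

T ≈ 532 K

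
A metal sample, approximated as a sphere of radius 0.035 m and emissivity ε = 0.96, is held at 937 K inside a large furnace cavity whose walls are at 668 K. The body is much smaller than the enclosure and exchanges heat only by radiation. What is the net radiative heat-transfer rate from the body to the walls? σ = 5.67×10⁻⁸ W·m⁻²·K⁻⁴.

P_net ≈ 479 W

For a small grey body in a large enclosure: P_net = εσA(T_body⁴ − T_wall⁴).
A = 4πr² = 0.01539 m²; T_body⁴ − T_wall⁴ = 7.708×10¹¹ − 1.991×10¹¹ = 5.717×10¹¹ K⁴.
|P_net| = 0.96·5.67×10⁻⁸·0.01539·5.717×10¹¹.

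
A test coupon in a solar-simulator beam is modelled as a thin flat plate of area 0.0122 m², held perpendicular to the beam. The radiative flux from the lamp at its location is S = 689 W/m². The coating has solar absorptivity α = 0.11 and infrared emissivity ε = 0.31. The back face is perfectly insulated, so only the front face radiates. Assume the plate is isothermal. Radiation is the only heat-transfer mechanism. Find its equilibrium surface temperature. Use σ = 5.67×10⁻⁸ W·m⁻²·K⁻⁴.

T ≈ 256 K

At equilibrium, absorbed power = emitted power.
Absorbing cross-section = A = 0.01220 m²; emitting surface = A = 0.01220 m² (ratio 1).
αS·A_cross = εσ·A_surf·T⁴  ⇒  T⁴ = αS/(ε·1σ).
T⁴ = 0.110·689/(0.31·1·5.67×10⁻⁸) = 4.312×10⁹ K⁴.
T = (4.312×10⁹)^(1/4).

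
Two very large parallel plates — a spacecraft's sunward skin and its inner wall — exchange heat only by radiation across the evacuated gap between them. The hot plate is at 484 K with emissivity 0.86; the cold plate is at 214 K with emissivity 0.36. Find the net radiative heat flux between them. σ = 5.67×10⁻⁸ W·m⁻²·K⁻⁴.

For two infinite grey parallel plates, q = σ(T₁⁴ − T₂⁴)/(1/ε₁ + 1/ε₂ − 1).
T₁⁴ − T₂⁴ = 5.488×10¹⁰ − 2.097×10⁹ = 5.278×10¹⁰ K⁴.
1/ε₁ + 1/ε₂ − 1 = 1.163 + 2.778 − 1 = 2.941.
q = 5.67×10⁻⁸ × 5.278×10¹⁰ / 2.941.

q ≈ 1020 W/m²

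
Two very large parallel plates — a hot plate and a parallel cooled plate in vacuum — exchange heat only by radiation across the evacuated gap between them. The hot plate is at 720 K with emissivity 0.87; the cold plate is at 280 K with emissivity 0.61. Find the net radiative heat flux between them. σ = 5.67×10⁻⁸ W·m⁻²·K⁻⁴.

q ≈ 8320 W/m²

For two infinite grey parallel plates, q = σ(T₁⁴ − T₂⁴)/(1/ε₁ + 1/ε₂ − 1).
T₁⁴ − T₂⁴ = 2.687×10¹¹ − 6.147×10⁹ = 2.626×10¹¹ K⁴.
1/ε₁ + 1/ε₂ − 1 = 1.149 + 1.639 − 1 = 1.789.
q = 5.67×10⁻⁸ × 2.626×10¹¹ / 1.789.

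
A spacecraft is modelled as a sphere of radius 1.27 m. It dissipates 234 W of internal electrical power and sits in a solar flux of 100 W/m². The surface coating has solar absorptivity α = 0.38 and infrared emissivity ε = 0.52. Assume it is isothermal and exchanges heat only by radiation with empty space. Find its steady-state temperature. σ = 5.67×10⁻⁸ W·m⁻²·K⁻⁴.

At steady state, absorbed solar power + internal power = radiated power.
Absorbed: α·S·A_cross = 0.38·100·5.067 = 192.5 W (cross-section πr²).
Total input = 192.5 + 234 = 426.5 W.
Radiated: εσ·A_surf·T⁴ with A_surf = 4πr² = 20.27 m².
T⁴ = 426.5/(0.52·5.67×10⁻⁸·20.27) = 7.138×10⁸ K⁴.

T ≈ 163 K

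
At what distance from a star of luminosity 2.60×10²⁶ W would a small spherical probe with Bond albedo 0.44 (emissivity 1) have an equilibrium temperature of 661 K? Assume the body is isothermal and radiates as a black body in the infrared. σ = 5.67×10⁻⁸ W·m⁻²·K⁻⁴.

d ≈ 1.64×10¹⁰ m

For an isothermal black-emitting sphere, (1−a)S·πr² = σ·4πr²·T⁴ ⇒ S = 4σT⁴/(1−a).
S = 4·5.67×10⁻⁸·(661)⁴/0.560 = 77310 W/m².
Flux falls as S = L/(4πd²), so d = √(L/(4πS)) = √(2.60×10²⁶/(4π·77310)).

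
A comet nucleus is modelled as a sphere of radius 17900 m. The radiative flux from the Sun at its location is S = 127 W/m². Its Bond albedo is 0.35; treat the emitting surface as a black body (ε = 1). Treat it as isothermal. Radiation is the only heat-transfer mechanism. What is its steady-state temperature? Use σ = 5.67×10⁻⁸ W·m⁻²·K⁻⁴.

At equilibrium, absorbed power = emitted power.
Absorbing cross-section = πr² = 1.007×10⁹ m²; emitting surface = 4πr² = 4.026×10⁹ m² (ratio 4).
(1−a)S·A_cross = εσ·A_surf·T⁴  ⇒  T⁴ = (1−a)S/(4σ).
T⁴ = 0.650·127/(4·5.67×10⁻⁸) = 3.640×10⁸ K⁴.
T = (3.640×10⁸)^(1/4).

T ≈ 138 K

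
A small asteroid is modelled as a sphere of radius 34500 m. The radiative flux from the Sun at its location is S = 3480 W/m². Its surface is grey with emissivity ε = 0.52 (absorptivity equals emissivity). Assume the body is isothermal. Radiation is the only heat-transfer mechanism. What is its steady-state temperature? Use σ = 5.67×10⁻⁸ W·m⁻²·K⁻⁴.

T ≈ 352 K

At equilibrium, absorbed power = emitted power.
Absorbing cross-section = πr² = 3.739×10⁹ m²; emitting surface = 4πr² = 1.496×10¹⁰ m² (ratio 4).
εS·A_cross = εσ·A_surf·T⁴  ⇒  T⁴ = S/(4σ)   (ε cancels).
T⁴ = 3480/(4·5.67×10⁻⁸) = 1.534×10¹⁰ K⁴.
T = (1.534×10¹⁰)^(1/4).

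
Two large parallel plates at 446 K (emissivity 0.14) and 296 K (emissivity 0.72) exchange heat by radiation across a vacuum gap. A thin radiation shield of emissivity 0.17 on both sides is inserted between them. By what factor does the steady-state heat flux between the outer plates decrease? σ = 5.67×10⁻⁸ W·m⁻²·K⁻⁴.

Without shield: q₀ = σΔ(T⁴)/(1/ε₁+1/ε₂−1) with denominator 7.532.
With shield the two gaps are in series; the resistances add: (1/ε₁+1/ε_s−1)+(1/ε_s+1/ε₂−1) = 12.03+6.271 = 18.30.
Heat-flux ratio q₀/q = 18.30/7.532.

factor ≈ 2.43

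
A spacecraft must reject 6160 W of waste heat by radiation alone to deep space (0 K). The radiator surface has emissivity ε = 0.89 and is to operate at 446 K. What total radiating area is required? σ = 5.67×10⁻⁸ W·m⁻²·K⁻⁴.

P = εσA T⁴ ⇒ A = P/(εσT⁴).
T⁴ = 3.957×10¹⁰ K⁴.
A = 6160/(0.89 × 5.67×10⁻⁸ × 3.957×10¹⁰).

A ≈ 3.09 m²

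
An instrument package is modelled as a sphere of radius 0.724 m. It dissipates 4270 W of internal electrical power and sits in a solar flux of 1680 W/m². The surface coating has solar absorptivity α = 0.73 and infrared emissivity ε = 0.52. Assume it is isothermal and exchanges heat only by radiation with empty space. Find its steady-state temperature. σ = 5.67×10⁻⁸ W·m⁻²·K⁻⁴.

T ≈ 424 K

At steady state, absorbed solar power + internal power = radiated power.
Absorbed: α·S·A_cross = 0.73·1680·1.647 = 2020 W (cross-section πr²).
Total input = 2020 + 4270 = 6290 W.
Radiated: εσ·A_surf·T⁴ with A_surf = 4πr² = 6.587 m².
T⁴ = 6290/(0.52·5.67×10⁻⁸·6.587) = 3.239×10¹⁰ K⁴.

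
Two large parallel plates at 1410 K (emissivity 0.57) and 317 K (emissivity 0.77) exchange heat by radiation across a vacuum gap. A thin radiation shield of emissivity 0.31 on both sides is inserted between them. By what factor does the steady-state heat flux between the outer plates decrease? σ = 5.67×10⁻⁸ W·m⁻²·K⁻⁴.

factor ≈ 3.66

Without shield: q₀ = σΔ(T⁴)/(1/ε₁+1/ε₂−1) with denominator 2.053.
With shield the two gaps are in series; the resistances add: (1/ε₁+1/ε_s−1)+(1/ε_s+1/ε₂−1) = 3.980+3.525 = 7.505.
Heat-flux ratio q₀/q = 7.505/2.053.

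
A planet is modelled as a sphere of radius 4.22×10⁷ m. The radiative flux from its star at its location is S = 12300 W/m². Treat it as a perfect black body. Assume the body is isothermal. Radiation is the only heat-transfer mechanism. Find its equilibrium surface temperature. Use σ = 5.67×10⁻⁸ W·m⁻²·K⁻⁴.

T ≈ 483 K

At equilibrium, absorbed power = emitted power.
Absorbing cross-section = πr² = 5.595×10¹⁵ m²; emitting surface = 4πr² = 2.238×10¹⁶ m² (ratio 4).
S·A_cross = εσ·A_surf·T⁴  ⇒  T⁴ = S/(4σ).
T⁴ = 1.00·12300/(4·5.67×10⁻⁸) = 5.423×10¹⁰ K⁴.
T = (5.423×10¹⁰)^(1/4).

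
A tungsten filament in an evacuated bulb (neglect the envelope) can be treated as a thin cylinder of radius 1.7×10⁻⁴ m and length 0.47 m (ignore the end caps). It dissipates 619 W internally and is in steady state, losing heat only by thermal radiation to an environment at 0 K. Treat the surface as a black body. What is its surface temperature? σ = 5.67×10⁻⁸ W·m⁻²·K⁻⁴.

T ≈ 2160 K

Steady state: internal power = radiated power, P = εσA T⁴.
Radiating area A = 2πrL = 5.020×10⁻⁴ m².
T⁴ = P/(εσA) = 619/(1.0·5.67×10⁻⁸·5.020×10⁻⁴) = 2.175×10¹³ K⁴.
T = (2.175×10¹³)^(1/4).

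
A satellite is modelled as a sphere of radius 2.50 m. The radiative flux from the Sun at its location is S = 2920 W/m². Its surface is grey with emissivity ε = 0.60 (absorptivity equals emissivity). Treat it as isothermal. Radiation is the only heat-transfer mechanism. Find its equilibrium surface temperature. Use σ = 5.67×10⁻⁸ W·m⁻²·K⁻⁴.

At equilibrium, absorbed power = emitted power.
Absorbing cross-section = πr² = 19.63 m²; emitting surface = 4πr² = 78.54 m² (ratio 4).
εS·A_cross = εσ·A_surf·T⁴  ⇒  T⁴ = S/(4σ)   (ε cancels).
T⁴ = 2920/(4·5.67×10⁻⁸) = 1.287×10¹⁰ K⁴.
T = (1.287×10¹⁰)^(1/4).

T ≈ 337 K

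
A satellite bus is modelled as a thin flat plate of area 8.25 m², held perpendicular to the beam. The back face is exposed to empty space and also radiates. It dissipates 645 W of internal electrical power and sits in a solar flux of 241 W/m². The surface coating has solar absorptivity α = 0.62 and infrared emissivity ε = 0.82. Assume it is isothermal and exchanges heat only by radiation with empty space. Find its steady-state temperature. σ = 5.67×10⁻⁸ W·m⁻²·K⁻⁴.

T ≈ 222 K

At steady state, absorbed solar power + internal power = radiated power.
Absorbed: α·S·A_cross = 0.62·241·8.250 = 1233 W (cross-section A).
Total input = 1233 + 645 = 1878 W.
Radiated: εσ·A_surf·T⁴ with A_surf = 2A = 16.50 m².
T⁴ = 1878/(0.82·5.67×10⁻⁸·16.50) = 2.448×10⁹ K⁴.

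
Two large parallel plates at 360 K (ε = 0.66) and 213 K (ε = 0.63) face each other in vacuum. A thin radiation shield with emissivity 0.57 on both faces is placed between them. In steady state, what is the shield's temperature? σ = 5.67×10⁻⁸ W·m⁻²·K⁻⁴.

T_s ≈ 313 K

In steady state the net flux on the hot side equals that on the cold side.
σ(T₁⁴−T_s⁴)/D₁ = σ(T_s⁴−T₂⁴)/D₂, with D₁ = 1/ε₁+1/ε_s−1 = 2.270, D₂ = 1/ε_s+1/ε₂−1 = 2.342.
Solve for T_s⁴: T_s⁴ = (D₂·T₁⁴ + D₁·T₂⁴)/(D₁+D₂) = 9.543×10⁹ K⁴.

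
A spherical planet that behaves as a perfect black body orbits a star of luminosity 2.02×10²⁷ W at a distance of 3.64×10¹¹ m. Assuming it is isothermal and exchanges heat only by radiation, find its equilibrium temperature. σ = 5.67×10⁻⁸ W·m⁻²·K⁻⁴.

First find the stellar flux at distance d: S = L/(4πd²) = 2.02×10²⁷/(4π·(3.64×10¹¹)²) = 1213 W/m².
For an isothermal sphere, absorbed (1−a)S·πr² = emitted σ·4πr²·T⁴, so T⁴ = (1−a)S/(4σ).
T⁴ = 1.00·1213/(4·5.67×10⁻⁸) = 5.349×10⁹ K⁴.

T ≈ 270 K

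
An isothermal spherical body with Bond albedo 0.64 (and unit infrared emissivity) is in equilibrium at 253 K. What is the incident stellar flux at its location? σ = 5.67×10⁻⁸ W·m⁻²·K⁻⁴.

S ≈ 2580 W/m²

(1−a)S·πr² = σ·4πr²·T⁴ ⇒ S = 4σT⁴/(1−a).
S = 4·5.67×10⁻⁸·4.097×10⁹/0.360.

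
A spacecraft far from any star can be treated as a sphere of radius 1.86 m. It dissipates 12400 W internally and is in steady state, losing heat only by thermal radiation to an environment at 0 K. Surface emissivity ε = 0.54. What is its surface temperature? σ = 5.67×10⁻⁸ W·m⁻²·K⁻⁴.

T ≈ 311 K

Steady state: internal power = radiated power, P = εσA T⁴.
Radiating area A = 4πr² = 43.47 m².
T⁴ = P/(εσA) = 12400/(0.54·5.67×10⁻⁸·43.47) = 9.316×10⁹ K⁴.
T = (9.316×10⁹)^(1/4).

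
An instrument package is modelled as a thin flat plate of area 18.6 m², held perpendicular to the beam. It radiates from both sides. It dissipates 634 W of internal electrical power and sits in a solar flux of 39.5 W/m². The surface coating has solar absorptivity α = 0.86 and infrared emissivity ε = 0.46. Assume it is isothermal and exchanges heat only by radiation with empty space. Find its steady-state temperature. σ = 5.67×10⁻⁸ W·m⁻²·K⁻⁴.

At steady state, absorbed solar power + internal power = radiated power.
Absorbed: α·S·A_cross = 0.86·39.5·18.60 = 631.8 W (cross-section A).
Total input = 631.8 + 634 = 1266 W.
Radiated: εσ·A_surf·T⁴ with A_surf = 2A = 37.20 m².
T⁴ = 1266/(0.46·5.67×10⁻⁸·37.20) = 1.305×10⁹ K⁴.

T ≈ 190 K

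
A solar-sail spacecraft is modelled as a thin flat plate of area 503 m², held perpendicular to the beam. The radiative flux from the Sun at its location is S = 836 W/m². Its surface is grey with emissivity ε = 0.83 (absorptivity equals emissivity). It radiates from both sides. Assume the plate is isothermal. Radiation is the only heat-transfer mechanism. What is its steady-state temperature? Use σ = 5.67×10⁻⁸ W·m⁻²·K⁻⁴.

At equilibrium, absorbed power = emitted power.
Absorbing cross-section = A = 503.0 m²; emitting surface = 2A = 1006 m² (ratio 2).
εS·A_cross = εσ·A_surf·T⁴  ⇒  T⁴ = S/(2σ)   (ε cancels).
T⁴ = 836/(2·5.67×10⁻⁸) = 7.372×10⁹ K⁴.
T = (7.372×10⁹)^(1/4).

T ≈ 293 K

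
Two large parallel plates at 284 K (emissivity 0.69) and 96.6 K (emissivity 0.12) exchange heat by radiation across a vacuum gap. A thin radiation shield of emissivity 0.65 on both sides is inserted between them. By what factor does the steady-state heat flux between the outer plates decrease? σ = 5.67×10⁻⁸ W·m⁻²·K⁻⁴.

Without shield: q₀ = σΔ(T⁴)/(1/ε₁+1/ε₂−1) with denominator 8.783.
With shield the two gaps are in series; the resistances add: (1/ε₁+1/ε_s−1)+(1/ε_s+1/ε₂−1) = 1.988+8.872 = 10.86.
Heat-flux ratio q₀/q = 10.86/8.783.

factor ≈ 1.24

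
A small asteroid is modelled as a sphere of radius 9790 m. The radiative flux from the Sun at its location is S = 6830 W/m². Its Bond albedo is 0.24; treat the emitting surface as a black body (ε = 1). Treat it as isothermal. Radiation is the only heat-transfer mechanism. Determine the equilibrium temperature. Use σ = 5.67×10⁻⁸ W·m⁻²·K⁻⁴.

T ≈ 389 K

At equilibrium, absorbed power = emitted power.
Absorbing cross-section = πr² = 3.011×10⁸ m²; emitting surface = 4πr² = 1.204×10⁹ m² (ratio 4).
(1−a)S·A_cross = εσ·A_surf·T⁴  ⇒  T⁴ = (1−a)S/(4σ).
T⁴ = 0.760·6830/(4·5.67×10⁻⁸) = 2.289×10¹⁰ K⁴.
T = (2.289×10¹⁰)^(1/4).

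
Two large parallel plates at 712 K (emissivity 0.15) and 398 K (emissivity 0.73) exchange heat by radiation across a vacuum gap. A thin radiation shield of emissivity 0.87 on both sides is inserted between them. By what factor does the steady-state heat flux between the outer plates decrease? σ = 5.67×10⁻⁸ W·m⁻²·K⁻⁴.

Without shield: q₀ = σΔ(T⁴)/(1/ε₁+1/ε₂−1) with denominator 7.037.
With shield the two gaps are in series; the resistances add: (1/ε₁+1/ε_s−1)+(1/ε_s+1/ε₂−1) = 6.816+1.519 = 8.335.
Heat-flux ratio q₀/q = 8.335/7.037.

factor ≈ 1.18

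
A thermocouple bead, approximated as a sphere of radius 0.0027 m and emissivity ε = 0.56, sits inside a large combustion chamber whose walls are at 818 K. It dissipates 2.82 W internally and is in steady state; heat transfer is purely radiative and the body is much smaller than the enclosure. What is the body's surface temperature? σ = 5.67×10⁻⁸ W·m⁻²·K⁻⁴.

T ≈ 1090 K

For a small grey body in a large enclosure, net radiated power = εσA(T⁴ − T_w⁴).
Steady state: P = εσA(T⁴ − T_w⁴) with A = 4πr² = 9.161×10⁻⁵ m².
T⁴ = P/(εσA) + T_w⁴ = 2.82/(0.56·5.67×10⁻⁸·9.161×10⁻⁵) + (818)⁴
    = 9.695×10¹¹ + 4.477×10¹¹ = 1.417×10¹² K⁴.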